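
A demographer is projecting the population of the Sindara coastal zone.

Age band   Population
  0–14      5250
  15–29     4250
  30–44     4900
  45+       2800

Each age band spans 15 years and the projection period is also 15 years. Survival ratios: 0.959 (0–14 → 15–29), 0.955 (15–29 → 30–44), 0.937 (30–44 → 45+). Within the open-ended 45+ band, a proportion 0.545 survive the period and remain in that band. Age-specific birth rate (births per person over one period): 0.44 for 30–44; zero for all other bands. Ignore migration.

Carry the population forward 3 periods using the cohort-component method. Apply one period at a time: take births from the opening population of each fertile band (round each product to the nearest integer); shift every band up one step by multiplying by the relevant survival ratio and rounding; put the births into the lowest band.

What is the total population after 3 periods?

14199

(Groups numbered youngest = 1 to oldest = 4.)
— Period 1 —
Births: 4900 × 0.44 = 2156
Group 2: 5250 × 0.959 = 5035
Group 3: 4250 × 0.955 = 4059
Group 4: 4900 × 0.937 + 2800 × 0.545 = 4591 + 1526 = 6117
End of period: [2156, 5035, 4059, 6117]
— Period 2 —
Births: 4059 × 0.44 = 1786
Group 2: 2156 × 0.959 = 2068
Group 3: 5035 × 0.955 = 4808
Group 4: 4059 × 0.937 + 6117 × 0.545 = 3803 + 3334 = 7137
End of period: [1786, 2068, 4808, 7137]
— Period 3 —
Births: 4808 × 0.44 = 2116
Group 2: 1786 × 0.959 = 1713
Group 3: 2068 × 0.955 = 1975
Group 4: 4808 × 0.937 + 7137 × 0.545 = 4505 + 3890 = 8395
End of period: [2116, 1713, 1975, 8395]
Total after period 3: 2116 + 1713 + 1975 + 8395 = 14199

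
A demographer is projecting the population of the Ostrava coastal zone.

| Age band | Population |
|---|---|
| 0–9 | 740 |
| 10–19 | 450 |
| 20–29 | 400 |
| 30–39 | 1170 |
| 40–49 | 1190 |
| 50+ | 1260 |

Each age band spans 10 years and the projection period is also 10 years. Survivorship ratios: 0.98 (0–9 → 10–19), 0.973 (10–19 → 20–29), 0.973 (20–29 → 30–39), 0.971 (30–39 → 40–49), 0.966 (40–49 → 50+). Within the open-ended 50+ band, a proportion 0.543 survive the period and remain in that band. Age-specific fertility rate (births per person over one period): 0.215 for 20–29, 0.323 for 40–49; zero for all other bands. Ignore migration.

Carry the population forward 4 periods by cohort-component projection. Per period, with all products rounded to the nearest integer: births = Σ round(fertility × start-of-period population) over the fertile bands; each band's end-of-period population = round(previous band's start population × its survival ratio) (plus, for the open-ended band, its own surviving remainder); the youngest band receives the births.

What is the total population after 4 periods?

3258

(Groups numbered youngest = 1 to oldest = 6.)
After projecting period 1:
Births: 400 × 0.215 = 86, 1190 × 0.323 = 384 → total 470
Group 2: 740 × 0.98 = 725
Group 3: 450 × 0.973 = 438
Group 4: 400 × 0.973 = 389
Group 5: 1170 × 0.971 = 1136
Group 6: 1190 × 0.966 + 1260 × 0.543 = 1150 + 684 = 1834
Giving 470 / 725 / 438 / 389 / 1136 / 1834.
After projecting period 2:
Births: 438 × 0.215 = 94, 1136 × 0.323 = 367 → total 461
Group 2: 470 × 0.98 = 461
Group 3: 725 × 0.973 = 705
Group 4: 438 × 0.973 = 426
Group 5: 389 × 0.971 = 378
Group 6: 1136 × 0.966 + 1834 × 0.543 = 1097 + 996 = 2093
Giving 461 / 461 / 705 / 426 / 378 / 2093.
After projecting period 3:
Births: 705 × 0.215 = 152, 378 × 0.323 = 122 → total 274
Group 2: 461 × 0.98 = 452
Group 3: 461 × 0.973 = 449
Group 4: 705 × 0.973 = 686
Group 5: 426 × 0.971 = 414
Group 6: 378 × 0.966 + 2093 × 0.543 = 365 + 1136 = 1501
Giving 274 / 452 / 449 / 686 / 414 / 1501.
After projecting period 4:
Births: 449 × 0.215 = 97, 414 × 0.323 = 134 → total 231
Group 2: 274 × 0.98 = 269
Group 3: 452 × 0.973 = 440
Group 4: 449 × 0.973 = 437
Group 5: 686 × 0.971 = 666
Group 6: 414 × 0.966 + 1501 × 0.543 = 400 + 815 = 1215
Giving 231 / 269 / 440 / 437 / 666 / 1215.
Total after period 4: 231 + 269 + 440 + 437 + 666 + 1215 = 3258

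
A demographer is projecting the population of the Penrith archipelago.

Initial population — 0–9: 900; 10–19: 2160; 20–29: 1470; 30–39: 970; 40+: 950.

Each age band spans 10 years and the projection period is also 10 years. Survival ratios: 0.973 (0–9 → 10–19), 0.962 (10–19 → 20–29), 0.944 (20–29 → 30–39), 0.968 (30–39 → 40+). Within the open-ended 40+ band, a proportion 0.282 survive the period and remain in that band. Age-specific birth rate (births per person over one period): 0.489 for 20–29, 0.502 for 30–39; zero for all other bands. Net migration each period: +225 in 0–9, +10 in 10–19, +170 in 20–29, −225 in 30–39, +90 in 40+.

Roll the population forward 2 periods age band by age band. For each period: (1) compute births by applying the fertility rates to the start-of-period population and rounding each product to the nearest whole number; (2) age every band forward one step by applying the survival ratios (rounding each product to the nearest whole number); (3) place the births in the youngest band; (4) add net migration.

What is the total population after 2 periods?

7811

(Bands numbered youngest = 1 to oldest = 5.)
[period 1]
Births: 1470 × 0.489 = 719  |  970 × 0.502 = 487 → total 1206
Band 2: 900 × 0.973 = 876
Band 3: 2160 × 0.962 = 2078
Band 4: 1470 × 0.944 = 1388
Band 5: 970 × 0.968 + 950 × 0.282 = 939 + 268 = 1207
Net migration: Band 1 + 225 → 1431; Band 2 + 10 → 886; Band 3 + 170 → 2248; Band 4 − 225 → 1163; Band 5 + 90 → 1297
End of period: [1431, 886, 2248, 1163, 1297]
[period 2]
Births: 2248 × 0.489 = 1099  |  1163 × 0.502 = 584 → total 1683
Band 2: 1431 × 0.973 = 1392
Band 3: 886 × 0.962 = 852
Band 4: 2248 × 0.944 = 2122
Band 5: 1163 × 0.968 + 1297 × 0.282 = 1126 + 366 = 1492
Net migration: Band 1 + 225 → 1908; Band 2 + 10 → 1402; Band 3 + 170 → 1022; Band 4 − 225 → 1897; Band 5 + 90 → 1582
End of period: [1908, 1402, 1022, 1897, 1582]
Total after period 2: 1908 + 1402 + 1022 + 1897 + 1582 = 7811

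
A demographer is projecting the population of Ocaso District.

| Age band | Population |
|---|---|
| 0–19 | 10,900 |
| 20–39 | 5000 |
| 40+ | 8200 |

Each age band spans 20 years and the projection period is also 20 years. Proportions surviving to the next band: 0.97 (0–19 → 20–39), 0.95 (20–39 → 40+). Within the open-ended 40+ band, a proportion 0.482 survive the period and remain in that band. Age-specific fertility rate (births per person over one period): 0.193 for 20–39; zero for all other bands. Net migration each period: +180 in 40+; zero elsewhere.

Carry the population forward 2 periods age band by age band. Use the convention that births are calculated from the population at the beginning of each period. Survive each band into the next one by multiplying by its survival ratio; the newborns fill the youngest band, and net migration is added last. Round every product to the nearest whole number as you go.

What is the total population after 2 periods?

17482

After projecting period 1:
Births: 5000 × 0.193 = 965
20–39: 10900 × 0.97 = 10573
40+: 5000 × 0.95 + 8200 × 0.482 = 4750 + 3952 = 8702
Net migration: 40+ + 180 → 8882
End of period: [965, 10573, 8882]
After projecting period 2:
Births: 10573 × 0.193 = 2041
20–39: 965 × 0.97 = 936
40+: 10573 × 0.95 + 8882 × 0.482 = 10044 + 4281 = 14325
Net migration: 40+ + 180 → 14505
End of period: [2041, 936, 14505]
Total after period 2: 2041 + 936 + 14505 = 17482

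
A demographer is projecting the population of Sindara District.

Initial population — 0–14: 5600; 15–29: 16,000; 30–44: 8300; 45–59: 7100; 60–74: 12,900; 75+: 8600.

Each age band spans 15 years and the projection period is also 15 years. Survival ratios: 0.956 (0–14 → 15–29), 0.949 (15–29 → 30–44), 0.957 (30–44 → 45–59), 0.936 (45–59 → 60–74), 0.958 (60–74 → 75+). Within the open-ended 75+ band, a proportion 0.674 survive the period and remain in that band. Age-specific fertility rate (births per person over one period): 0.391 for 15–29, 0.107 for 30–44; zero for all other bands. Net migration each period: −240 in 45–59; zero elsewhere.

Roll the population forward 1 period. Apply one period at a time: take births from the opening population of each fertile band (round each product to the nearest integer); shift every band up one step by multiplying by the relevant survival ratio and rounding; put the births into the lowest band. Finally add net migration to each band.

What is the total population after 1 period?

60185

Let band 1 be 0–14 through band 6 = 75+.
Period 1:
Births: 16000 * 0.391 = 6256, 8300 * 0.107 = 888 — total 7144
Band 2: 5600 * 0.956 = 5354
Band 3: 16000 * 0.949 = 15184
Band 4: 8300 * 0.957 = 7943
Band 5: 7100 * 0.936 = 6646
Band 6: 12900 * 0.958 + 8600 * 0.674 = 12358 + 5796 = 18154
Net migration: Band 4 − 240 → 7703
Giving 7144 / 5354 / 15184 / 7703 / 6646 / 18154.
Total after period 1: 7144 + 5354 + 15184 + 7703 + 6646 + 18154 = 60185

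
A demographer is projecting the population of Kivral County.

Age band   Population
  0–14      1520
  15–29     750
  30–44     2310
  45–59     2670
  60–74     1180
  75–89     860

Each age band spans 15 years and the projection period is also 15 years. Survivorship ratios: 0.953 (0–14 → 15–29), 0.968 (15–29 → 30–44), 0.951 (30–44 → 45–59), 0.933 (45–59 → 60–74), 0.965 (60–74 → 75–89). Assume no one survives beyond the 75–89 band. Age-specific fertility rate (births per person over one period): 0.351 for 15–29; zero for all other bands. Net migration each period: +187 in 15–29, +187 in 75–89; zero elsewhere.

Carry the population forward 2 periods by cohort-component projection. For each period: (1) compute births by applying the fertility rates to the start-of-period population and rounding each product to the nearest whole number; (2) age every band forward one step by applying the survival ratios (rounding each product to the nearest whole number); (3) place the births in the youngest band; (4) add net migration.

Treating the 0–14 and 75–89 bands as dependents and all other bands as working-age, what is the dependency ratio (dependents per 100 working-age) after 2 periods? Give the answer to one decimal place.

Period 1.
Births: 750 * 0.351 = 263
15–29: 1520 * 0.953 = 1449
30–44: 750 * 0.968 = 726
45–59: 2310 * 0.951 = 2197
60–74: 2670 * 0.933 = 2491
75–89: 1180 * 0.965 = 1139
Net migration: 15–29 + 187 → 1636; 75–89 + 187 → 1326
Giving 263 / 1636 / 726 / 2197 / 2491 / 1326.
Period 2.
Births: 1636 * 0.351 = 574
15–29: 263 * 0.953 = 251
30–44: 1636 * 0.968 = 1584
45–59: 726 * 0.951 = 690
60–74: 2197 * 0.933 = 2050
75–89: 2491 * 0.965 = 2404
Net migration: 15–29 + 187 → 438; 75–89 + 187 → 2591
Giving 574 / 438 / 1584 / 690 / 2050 / 2591.
Dependents (band 0–14 + band 75–89) = 574 + 2591 = 3165; working-age = 4762; ratio = 3165/4762 × 100 = 66.5

66.5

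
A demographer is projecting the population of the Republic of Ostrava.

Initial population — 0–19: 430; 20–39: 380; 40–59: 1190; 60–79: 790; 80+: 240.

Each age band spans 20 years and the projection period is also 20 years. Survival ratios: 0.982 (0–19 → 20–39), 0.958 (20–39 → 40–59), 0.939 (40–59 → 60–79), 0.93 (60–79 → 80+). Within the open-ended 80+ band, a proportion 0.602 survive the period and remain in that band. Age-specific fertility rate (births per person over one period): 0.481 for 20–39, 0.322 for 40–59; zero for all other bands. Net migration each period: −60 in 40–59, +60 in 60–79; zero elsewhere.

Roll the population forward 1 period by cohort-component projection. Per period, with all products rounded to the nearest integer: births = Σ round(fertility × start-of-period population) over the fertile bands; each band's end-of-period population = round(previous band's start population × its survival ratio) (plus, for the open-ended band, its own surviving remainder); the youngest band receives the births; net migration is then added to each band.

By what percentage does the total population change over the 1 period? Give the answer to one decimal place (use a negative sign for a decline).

(Bands numbered youngest = 1 to oldest = 5.)
Period 1:
Births: 380 * 0.481 = 183, 1190 * 0.322 = 383 ⇒ total 566
Band 2: 430 * 0.982 = 422
Band 3: 380 * 0.958 = 364
Band 4: 1190 * 0.939 = 1117
Band 5: 790 * 0.93 + 240 * 0.602 = 735 + 144 = 879
Net migration: Band 3 − 60 → 304; Band 4 + 60 → 1177
End of period: [566, 422, 304, 1177, 879]
Total: 3030 → 3348; change = 318; percentage change = 10.5%

10.5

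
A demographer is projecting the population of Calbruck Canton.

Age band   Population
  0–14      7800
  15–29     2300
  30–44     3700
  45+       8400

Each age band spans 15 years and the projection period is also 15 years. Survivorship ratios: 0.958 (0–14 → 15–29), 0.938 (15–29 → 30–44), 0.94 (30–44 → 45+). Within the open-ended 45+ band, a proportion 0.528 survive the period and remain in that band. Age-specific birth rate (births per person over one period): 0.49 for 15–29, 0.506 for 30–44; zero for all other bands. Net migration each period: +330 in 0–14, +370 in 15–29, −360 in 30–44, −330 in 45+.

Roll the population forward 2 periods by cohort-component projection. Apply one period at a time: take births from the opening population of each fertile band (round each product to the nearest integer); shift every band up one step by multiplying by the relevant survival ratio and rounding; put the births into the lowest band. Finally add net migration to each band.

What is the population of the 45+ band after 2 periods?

Period 1:
Births: 2300 × 0.49 = 1127 ; 3700 × 0.506 = 1872 — total 2999
15–29: 7800 × 0.958 = 7472
30–44: 2300 × 0.938 = 2157
45+: 3700 × 0.94 + 8400 × 0.528 = 3478 + 4435 = 7913
Net migration: 0–14 + 330 → 3329; 15–29 + 370 → 7842; 30–44 − 360 → 1797; 45+ − 330 → 7583
Giving 3329 / 7842 / 1797 / 7583.
Period 2:
Births: 7842 × 0.49 = 3843 ; 1797 × 0.506 = 909 — total 4752
15–29: 3329 × 0.958 = 3189
30–44: 7842 × 0.938 = 7356
45+: 1797 × 0.94 + 7583 × 0.528 = 1689 + 4004 = 5693
Net migration: 0–14 + 330 → 5082; 15–29 + 370 → 3559; 30–44 − 360 → 6996; 45+ − 330 → 5363
Giving 5082 / 3559 / 6996 / 5363.

5363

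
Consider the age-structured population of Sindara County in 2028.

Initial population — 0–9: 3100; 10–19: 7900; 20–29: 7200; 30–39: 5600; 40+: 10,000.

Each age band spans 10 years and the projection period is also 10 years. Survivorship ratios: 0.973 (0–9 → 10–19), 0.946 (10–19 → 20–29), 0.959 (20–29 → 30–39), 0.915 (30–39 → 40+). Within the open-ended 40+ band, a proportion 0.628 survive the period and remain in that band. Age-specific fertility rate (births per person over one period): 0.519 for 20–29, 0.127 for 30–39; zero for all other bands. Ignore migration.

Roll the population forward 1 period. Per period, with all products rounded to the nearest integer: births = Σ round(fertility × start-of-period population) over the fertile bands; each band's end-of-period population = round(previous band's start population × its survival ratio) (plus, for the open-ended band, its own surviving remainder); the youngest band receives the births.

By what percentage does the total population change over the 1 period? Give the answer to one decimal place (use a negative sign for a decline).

Period 1.
Births: 7200 × 0.519 = 3737 ; 5600 × 0.127 = 711 → total 4448
10–19: 3100 × 0.973 = 3016
20–29: 7900 × 0.946 = 7473
30–39: 7200 × 0.959 = 6905
40+: 5600 × 0.915 + 10000 × 0.628 = 5124 + 6280 = 11404
→ [4448, 3016, 7473, 6905, 11404]
Total: 33800 → 33246; change = -554; percentage change = -1.6%

-1.6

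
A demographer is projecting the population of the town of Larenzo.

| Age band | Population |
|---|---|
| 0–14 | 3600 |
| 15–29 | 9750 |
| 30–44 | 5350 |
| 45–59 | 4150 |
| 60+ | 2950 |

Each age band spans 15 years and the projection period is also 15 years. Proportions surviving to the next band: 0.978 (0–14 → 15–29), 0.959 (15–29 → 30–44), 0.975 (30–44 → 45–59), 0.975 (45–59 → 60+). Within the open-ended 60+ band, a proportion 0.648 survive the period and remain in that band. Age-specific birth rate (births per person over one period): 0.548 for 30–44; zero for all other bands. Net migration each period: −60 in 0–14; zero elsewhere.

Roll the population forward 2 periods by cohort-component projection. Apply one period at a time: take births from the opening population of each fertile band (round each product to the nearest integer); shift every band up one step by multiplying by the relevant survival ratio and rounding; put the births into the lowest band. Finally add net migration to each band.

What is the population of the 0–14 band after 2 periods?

— Period 1 —
Births: 5350 * 0.548 = 2932
15–29: 3600 * 0.978 = 3521
30–44: 9750 * 0.959 = 9350
45–59: 5350 * 0.975 = 5216
60+: 4150 * 0.975 + 2950 * 0.648 = 4046 + 1912 = 5958
Net migration: 0–14 − 60 → 2872
Population now: 0–14=2872, 15–29=3521, 30–44=9350, 45–59=5216, 60+=5958
— Period 2 —
Births: 9350 * 0.548 = 5124
15–29: 2872 * 0.978 = 2809
30–44: 3521 * 0.959 = 3377
45–59: 9350 * 0.975 = 9116
60+: 5216 * 0.975 + 5958 * 0.648 = 5086 + 3861 = 8947
Net migration: 0–14 − 60 → 5064
Population now: 0–14=5064, 15–29=2809, 30–44=3377, 45–59=9116, 60+=8947

5064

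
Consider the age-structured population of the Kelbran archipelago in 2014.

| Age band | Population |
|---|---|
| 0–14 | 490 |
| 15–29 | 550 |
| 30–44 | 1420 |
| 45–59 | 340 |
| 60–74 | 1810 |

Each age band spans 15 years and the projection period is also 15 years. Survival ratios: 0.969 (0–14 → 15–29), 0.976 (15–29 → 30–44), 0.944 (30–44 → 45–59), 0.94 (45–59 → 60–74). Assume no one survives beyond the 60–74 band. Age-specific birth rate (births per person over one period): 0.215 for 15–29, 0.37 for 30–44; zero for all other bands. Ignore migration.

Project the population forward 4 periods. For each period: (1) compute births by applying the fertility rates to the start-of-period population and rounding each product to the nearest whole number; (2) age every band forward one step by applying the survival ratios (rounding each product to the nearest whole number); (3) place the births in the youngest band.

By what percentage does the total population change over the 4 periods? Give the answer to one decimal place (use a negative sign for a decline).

-59.7

After projecting period 1:
Births: 550 * 0.215 = 118 ; 1420 * 0.37 = 525 ⇒ total 643
15–29: 490 * 0.969 = 475
30–44: 550 * 0.976 = 537
45–59: 1420 * 0.944 = 1340
60–74: 340 * 0.94 = 320
Population now: 0–14=643, 15–29=475, 30–44=537, 45–59=1340, 60–74=320
After projecting period 2:
Births: 475 * 0.215 = 102 ; 537 * 0.37 = 199 ⇒ total 301
15–29: 643 * 0.969 = 623
30–44: 475 * 0.976 = 464
45–59: 537 * 0.944 = 507
60–74: 1340 * 0.94 = 1260
Population now: 0–14=301, 15–29=623, 30–44=464, 45–59=507, 60–74=1260
After projecting period 3:
Births: 623 * 0.215 = 134 ; 464 * 0.37 = 172 ⇒ total 306
15–29: 301 * 0.969 = 292
30–44: 623 * 0.976 = 608
45–59: 464 * 0.944 = 438
60–74: 507 * 0.94 = 477
Population now: 0–14=306, 15–29=292, 30–44=608, 45–59=438, 60–74=477
After projecting period 4:
Births: 292 * 0.215 = 63 ; 608 * 0.37 = 225 ⇒ total 288
15–29: 306 * 0.969 = 297
30–44: 292 * 0.976 = 285
45–59: 608 * 0.944 = 574
60–74: 438 * 0.94 = 412
Population now: 0–14=288, 15–29=297, 30–44=285, 45–59=574, 60–74=412
Total: 4610 → 1856; change = -2754; percentage change = -59.7%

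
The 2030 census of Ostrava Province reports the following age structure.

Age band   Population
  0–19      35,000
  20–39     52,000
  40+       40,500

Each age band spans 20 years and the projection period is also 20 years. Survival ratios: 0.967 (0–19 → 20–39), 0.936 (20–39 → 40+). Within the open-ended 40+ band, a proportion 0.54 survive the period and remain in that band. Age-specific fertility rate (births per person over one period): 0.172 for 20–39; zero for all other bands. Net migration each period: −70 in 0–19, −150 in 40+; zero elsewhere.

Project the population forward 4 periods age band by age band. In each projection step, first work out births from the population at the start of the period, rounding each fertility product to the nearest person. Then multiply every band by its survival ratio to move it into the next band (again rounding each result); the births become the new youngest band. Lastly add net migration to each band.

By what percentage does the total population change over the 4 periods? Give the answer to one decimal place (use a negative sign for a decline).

-75.0

Numbering the bands 1..3 from youngest to oldest:
After projecting period 1:
Births: 52000 × 0.172 = 8944
Band 2: 35000 × 0.967 = 33845
Band 3: 52000 × 0.936 + 40500 × 0.54 = 48672 + 21870 = 70542
Net migration: Band 1 − 70 → 8874; Band 3 − 150 → 70392
Giving 8874 / 33845 / 70392.
After projecting period 2:
Births: 33845 × 0.172 = 5821
Band 2: 8874 × 0.967 = 8581
Band 3: 33845 × 0.936 + 70392 × 0.54 = 31679 + 38012 = 69691
Net migration: Band 1 − 70 → 5751; Band 3 − 150 → 69541
Giving 5751 / 8581 / 69541.
After projecting period 3:
Births: 8581 × 0.172 = 1476
Band 2: 5751 × 0.967 = 5561
Band 3: 8581 × 0.936 + 69541 × 0.54 = 8032 + 37552 = 45584
Net migration: Band 1 − 70 → 1406; Band 3 − 150 → 45434
Giving 1406 / 5561 / 45434.
After projecting period 4:
Births: 5561 × 0.172 = 956
Band 2: 1406 × 0.967 = 1360
Band 3: 5561 × 0.936 + 45434 × 0.54 = 5205 + 24534 = 29739
Net migration: Band 1 − 70 → 886; Band 3 − 150 → 29589
Giving 886 / 1360 / 29589.
Total: 127500 → 31835; change = -95665; percentage change = -75.0%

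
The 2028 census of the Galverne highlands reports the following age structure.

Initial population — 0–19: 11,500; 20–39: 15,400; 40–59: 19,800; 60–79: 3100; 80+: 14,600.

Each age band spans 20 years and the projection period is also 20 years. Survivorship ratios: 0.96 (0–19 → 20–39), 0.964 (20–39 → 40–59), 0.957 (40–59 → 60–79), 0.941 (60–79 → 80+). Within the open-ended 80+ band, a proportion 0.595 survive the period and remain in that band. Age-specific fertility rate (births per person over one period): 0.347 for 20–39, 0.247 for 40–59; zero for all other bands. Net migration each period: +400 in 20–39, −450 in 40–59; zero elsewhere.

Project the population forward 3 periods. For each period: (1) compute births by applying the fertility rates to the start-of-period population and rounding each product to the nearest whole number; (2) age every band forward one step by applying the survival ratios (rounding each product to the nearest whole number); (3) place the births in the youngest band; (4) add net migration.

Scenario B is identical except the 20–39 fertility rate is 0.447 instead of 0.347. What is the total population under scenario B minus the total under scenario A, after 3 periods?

Let band 1 be 0–19 through band 5 = 80+.
— Period 1 —
Births: 15400 * 0.347 = 5344 ; 19800 * 0.247 = 4891 — total 10235
Band 2: 11500 * 0.96 = 11040
Band 3: 15400 * 0.964 = 14846
Band 4: 19800 * 0.957 = 18949
Band 5: 3100 * 0.941 + 14600 * 0.595 = 2917 + 8687 = 11604
Net migration: Band 2 + 400 → 11440; Band 3 − 450 → 14396
→ [10235, 11440, 14396, 18949, 11604]
— Period 2 —
Births: 11440 * 0.347 = 3970 ; 14396 * 0.247 = 3556 — total 7526
Band 2: 10235 * 0.96 = 9826
Band 3: 11440 * 0.964 = 11028
Band 4: 14396 * 0.957 = 13777
Band 5: 18949 * 0.941 + 11604 * 0.595 = 17831 + 6904 = 24735
Net migration: Band 2 + 400 → 10226; Band 3 − 450 → 10578
→ [7526, 10226, 10578, 13777, 24735]
— Period 3 —
Births: 10226 * 0.347 = 3548 ; 10578 * 0.247 = 2613 — total 6161
Band 2: 7526 * 0.96 = 7225
Band 3: 10226 * 0.964 = 9858
Band 4: 10578 * 0.957 = 10123
Band 5: 13777 * 0.941 + 24735 * 0.595 = 12964 + 14717 = 27681
Net migration: Band 2 + 400 → 7625; Band 3 − 450 → 9408
→ [6161, 7625, 9408, 10123, 27681]
Scenario A total after 3 periods: 60998
Scenario B projection —
— Period 1 —
Births: 15400 * 0.447 = 6884 ; 19800 * 0.247 = 4891 — total 11775
Band 2: 11500 * 0.96 = 11040
Band 3: 15400 * 0.964 = 14846
Band 4: 19800 * 0.957 = 18949
Band 5: 3100 * 0.941 + 14600 * 0.595 = 2917 + 8687 = 11604
Net migration: Band 2 + 400 → 11440; Band 3 − 450 → 14396
→ [11775, 11440, 14396, 18949, 11604]
— Period 2 —
Births: 11440 * 0.447 = 5114 ; 14396 * 0.247 = 3556 — total 8670
Band 2: 11775 * 0.96 = 11304
Band 3: 11440 * 0.964 = 11028
Band 4: 14396 * 0.957 = 13777
Band 5: 18949 * 0.941 + 11604 * 0.595 = 17831 + 6904 = 24735
Net migration: Band 2 + 400 → 11704; Band 3 − 450 → 10578
→ [8670, 11704, 10578, 13777, 24735]
— Period 3 —
Births: 11704 * 0.447 = 5232 ; 10578 * 0.247 = 2613 — total 7845
Band 2: 8670 * 0.96 = 8323
Band 3: 11704 * 0.964 = 11283
Band 4: 10578 * 0.957 = 10123
Band 5: 13777 * 0.941 + 24735 * 0.595 = 12964 + 14717 = 27681
Net migration: Band 2 + 400 → 8723; Band 3 − 450 → 10833
→ [7845, 8723, 10833, 10123, 27681]
Scenario B total after 3 periods: 65205
Difference B − A = 65205 − 60998 = 4207

4207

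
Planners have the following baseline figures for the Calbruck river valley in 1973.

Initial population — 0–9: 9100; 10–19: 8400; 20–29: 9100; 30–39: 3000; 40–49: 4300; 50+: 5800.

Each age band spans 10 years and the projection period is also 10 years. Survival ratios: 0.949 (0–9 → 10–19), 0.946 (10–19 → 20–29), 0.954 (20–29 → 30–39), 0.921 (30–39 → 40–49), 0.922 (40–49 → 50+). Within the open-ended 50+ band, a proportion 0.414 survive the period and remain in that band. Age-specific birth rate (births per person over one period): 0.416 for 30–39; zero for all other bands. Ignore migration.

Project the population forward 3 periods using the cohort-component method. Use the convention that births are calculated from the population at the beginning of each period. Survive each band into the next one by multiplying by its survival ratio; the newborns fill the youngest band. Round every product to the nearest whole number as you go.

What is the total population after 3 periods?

After projecting period 1:
Births: 3000 × 0.416 = 1248
10–19: 9100 × 0.949 = 8636
20–29: 8400 × 0.946 = 7946
30–39: 9100 × 0.954 = 8681
40–49: 3000 × 0.921 = 2763
50+: 4300 × 0.922 + 5800 × 0.414 = 3965 + 2401 = 6366
Giving 1248 / 8636 / 7946 / 8681 / 2763 / 6366.
After projecting period 2:
Births: 8681 × 0.416 = 3611
10–19: 1248 × 0.949 = 1184
20–29: 8636 × 0.946 = 8170
30–39: 7946 × 0.954 = 7580
40–49: 8681 × 0.921 = 7995
50+: 2763 × 0.922 + 6366 × 0.414 = 2547 + 2636 = 5183
Giving 3611 / 1184 / 8170 / 7580 / 7995 / 5183.
After projecting period 3:
Births: 7580 × 0.416 = 3153
10–19: 3611 × 0.949 = 3427
20–29: 1184 × 0.946 = 1120
30–39: 8170 × 0.954 = 7794
40–49: 7580 × 0.921 = 6981
50+: 7995 × 0.922 + 5183 × 0.414 = 7371 + 2146 = 9517
Giving 3153 / 3427 / 1120 / 7794 / 6981 / 9517.
Total after period 3: 3153 + 3427 + 1120 + 7794 + 6981 + 9517 = 31992

31992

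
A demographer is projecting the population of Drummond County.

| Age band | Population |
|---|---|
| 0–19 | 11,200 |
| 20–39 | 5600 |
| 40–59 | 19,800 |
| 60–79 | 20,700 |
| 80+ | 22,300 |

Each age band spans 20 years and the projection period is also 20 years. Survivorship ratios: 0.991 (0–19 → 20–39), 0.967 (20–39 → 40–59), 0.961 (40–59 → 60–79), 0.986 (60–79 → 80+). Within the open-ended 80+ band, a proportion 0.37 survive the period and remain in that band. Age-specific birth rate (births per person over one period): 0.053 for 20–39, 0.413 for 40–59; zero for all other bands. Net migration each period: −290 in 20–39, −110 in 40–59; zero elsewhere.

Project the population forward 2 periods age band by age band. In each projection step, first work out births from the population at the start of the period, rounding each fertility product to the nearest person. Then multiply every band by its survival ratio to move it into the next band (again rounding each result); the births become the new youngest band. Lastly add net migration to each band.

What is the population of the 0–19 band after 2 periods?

2764

Period 1.
Births: 5600 × 0.053 = 297  |  19800 × 0.413 = 8177 ⇒ total 8474
20–39: 11200 × 0.991 = 11099
40–59: 5600 × 0.967 = 5415
60–79: 19800 × 0.961 = 19028
80+: 20700 × 0.986 + 22300 × 0.37 = 20410 + 8251 = 28661
Net migration: 20–39 − 290 → 10809; 40–59 − 110 → 5305
Giving 8474 / 10809 / 5305 / 19028 / 28661.
Period 2.
Births: 10809 × 0.053 = 573  |  5305 × 0.413 = 2191 ⇒ total 2764
20–39: 8474 × 0.991 = 8398
40–59: 10809 × 0.967 = 10452
60–79: 5305 × 0.961 = 5098
80+: 19028 × 0.986 + 28661 × 0.37 = 18762 + 10605 = 29367
Net migration: 20–39 − 290 → 8108; 40–59 − 110 → 10342
Giving 2764 / 8108 / 10342 / 5098 / 29367.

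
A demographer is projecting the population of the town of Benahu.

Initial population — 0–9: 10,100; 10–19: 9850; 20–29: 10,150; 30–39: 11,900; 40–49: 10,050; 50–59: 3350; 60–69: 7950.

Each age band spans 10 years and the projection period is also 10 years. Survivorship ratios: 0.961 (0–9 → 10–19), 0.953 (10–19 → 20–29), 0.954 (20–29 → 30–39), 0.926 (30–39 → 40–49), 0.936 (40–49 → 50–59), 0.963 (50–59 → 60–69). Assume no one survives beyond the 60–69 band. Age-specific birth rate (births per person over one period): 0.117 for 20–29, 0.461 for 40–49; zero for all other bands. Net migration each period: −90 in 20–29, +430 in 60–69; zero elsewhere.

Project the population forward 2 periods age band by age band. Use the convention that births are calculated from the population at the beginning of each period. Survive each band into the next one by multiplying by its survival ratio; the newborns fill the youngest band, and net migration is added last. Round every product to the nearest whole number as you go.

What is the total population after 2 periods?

58560

After projecting period 1:
Births: 10150 * 0.117 = 1188  |  10050 * 0.461 = 4633 ⇒ total 5821
10–19: 10100 * 0.961 = 9706
20–29: 9850 * 0.953 = 9387
30–39: 10150 * 0.954 = 9683
40–49: 11900 * 0.926 = 11019
50–59: 10050 * 0.936 = 9407
60–69: 3350 * 0.963 = 3226
Net migration: 20–29 − 90 → 9297; 60–69 + 430 → 3656
Population now: 0–9=5821, 10–19=9706, 20–29=9297, 30–39=9683, 40–49=11019, 50–59=9407, 60–69=3656
After projecting period 2:
Births: 9297 * 0.117 = 1088  |  11019 * 0.461 = 5080 ⇒ total 6168
10–19: 5821 * 0.961 = 5594
20–29: 9706 * 0.953 = 9250
30–39: 9297 * 0.954 = 8869
40–49: 9683 * 0.926 = 8966
50–59: 11019 * 0.936 = 10314
60–69: 9407 * 0.963 = 9059
Net migration: 20–29 − 90 → 9160; 60–69 + 430 → 9489
Population now: 0–9=6168, 10–19=5594, 20–29=9160, 30–39=8869, 40–49=8966, 50–59=10314, 60–69=9489
Total after period 2: 6168 + 5594 + 9160 + 8869 + 8966 + 10314 + 9489 = 58560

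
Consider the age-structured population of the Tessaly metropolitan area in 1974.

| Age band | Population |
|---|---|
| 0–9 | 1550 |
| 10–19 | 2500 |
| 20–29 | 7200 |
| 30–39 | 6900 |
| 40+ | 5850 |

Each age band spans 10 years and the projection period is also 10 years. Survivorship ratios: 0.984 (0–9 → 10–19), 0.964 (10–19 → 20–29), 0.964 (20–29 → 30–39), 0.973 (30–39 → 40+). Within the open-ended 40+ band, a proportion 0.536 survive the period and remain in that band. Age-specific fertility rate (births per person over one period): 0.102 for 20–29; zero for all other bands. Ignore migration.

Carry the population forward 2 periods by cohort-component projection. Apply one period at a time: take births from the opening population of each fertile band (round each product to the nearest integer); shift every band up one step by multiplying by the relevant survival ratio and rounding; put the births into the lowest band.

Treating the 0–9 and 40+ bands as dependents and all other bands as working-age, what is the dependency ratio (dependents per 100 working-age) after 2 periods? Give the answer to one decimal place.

Let group 1 be 0–9 through group 5 = 40+.
After projecting period 1:
Births: 7200 × 0.102 = 734
Group 2: 1550 × 0.984 = 1525
Group 3: 2500 × 0.964 = 2410
Group 4: 7200 × 0.964 = 6941
Group 5: 6900 × 0.973 + 5850 × 0.536 = 6714 + 3136 = 9850
End of period: [734, 1525, 2410, 6941, 9850]
After projecting period 2:
Births: 2410 × 0.102 = 246
Group 2: 734 × 0.984 = 722
Group 3: 1525 × 0.964 = 1470
Group 4: 2410 × 0.964 = 2323
Group 5: 6941 × 0.973 + 9850 × 0.536 = 6754 + 5280 = 12034
End of period: [246, 722, 1470, 2323, 12034]
Dependents (band 0–9 + band 40+) = 246 + 12034 = 12280; working-age = 4515; ratio = 12280/4515 × 100 = 272.0

272.0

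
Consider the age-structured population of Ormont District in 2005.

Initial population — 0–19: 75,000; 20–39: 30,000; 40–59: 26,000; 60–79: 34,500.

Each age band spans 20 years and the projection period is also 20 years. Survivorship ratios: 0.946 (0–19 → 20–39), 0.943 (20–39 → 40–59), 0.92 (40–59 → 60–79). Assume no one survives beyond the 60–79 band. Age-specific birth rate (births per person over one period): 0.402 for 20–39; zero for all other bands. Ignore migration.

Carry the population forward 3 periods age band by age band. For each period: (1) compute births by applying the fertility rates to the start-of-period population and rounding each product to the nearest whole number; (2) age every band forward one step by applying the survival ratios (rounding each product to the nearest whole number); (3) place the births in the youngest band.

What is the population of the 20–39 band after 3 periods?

Numbering the bands 1..4 from youngest to oldest:
After projecting period 1:
Births: 30000 * 0.402 = 12060
Band 2: 75000 * 0.946 = 70950
Band 3: 30000 * 0.943 = 28290
Band 4: 26000 * 0.92 = 23920
Population now: 0–19=12060, 20–39=70950, 40–59=28290, 60–79=23920
After projecting period 2:
Births: 70950 * 0.402 = 28522
Band 2: 12060 * 0.946 = 11409
Band 3: 70950 * 0.943 = 66906
Band 4: 28290 * 0.92 = 26027
Population now: 0–19=28522, 20–39=11409, 40–59=66906, 60–79=26027
After projecting period 3:
Births: 11409 * 0.402 = 4586
Band 2: 28522 * 0.946 = 26982
Band 3: 11409 * 0.943 = 10759
Band 4: 66906 * 0.92 = 61554
Population now: 0–19=4586, 20–39=26982, 40–59=10759, 60–79=61554

26982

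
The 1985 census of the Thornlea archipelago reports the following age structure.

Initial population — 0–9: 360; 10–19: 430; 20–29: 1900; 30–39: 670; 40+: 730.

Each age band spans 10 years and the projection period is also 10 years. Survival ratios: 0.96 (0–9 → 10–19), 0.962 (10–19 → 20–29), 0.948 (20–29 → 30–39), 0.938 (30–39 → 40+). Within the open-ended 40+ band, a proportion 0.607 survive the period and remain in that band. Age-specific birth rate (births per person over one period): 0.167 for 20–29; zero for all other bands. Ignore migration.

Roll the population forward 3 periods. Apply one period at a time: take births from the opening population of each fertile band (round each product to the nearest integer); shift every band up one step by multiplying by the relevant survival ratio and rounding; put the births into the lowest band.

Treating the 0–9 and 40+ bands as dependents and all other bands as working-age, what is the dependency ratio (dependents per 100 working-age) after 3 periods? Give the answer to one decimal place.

273.6

[period 1]
Births: 1900 × 0.167 = 317
10–19: 360 × 0.96 = 346
20–29: 430 × 0.962 = 414
30–39: 1900 × 0.948 = 1801
40+: 670 × 0.938 + 730 × 0.607 = 628 + 443 = 1071
Giving 317 / 346 / 414 / 1801 / 1071.
[period 2]
Births: 414 × 0.167 = 69
10–19: 317 × 0.96 = 304
20–29: 346 × 0.962 = 333
30–39: 414 × 0.948 = 392
40+: 1801 × 0.938 + 1071 × 0.607 = 1689 + 650 = 2339
Giving 69 / 304 / 333 / 392 / 2339.
[period 3]
Births: 333 × 0.167 = 56
10–19: 69 × 0.96 = 66
20–29: 304 × 0.962 = 292
30–39: 333 × 0.948 = 316
40+: 392 × 0.938 + 2339 × 0.607 = 368 + 1420 = 1788
Giving 56 / 66 / 292 / 316 / 1788.
Dependents (band 0–9 + band 40+) = 56 + 1788 = 1844; working-age = 674; ratio = 1844/674 × 100 = 273.6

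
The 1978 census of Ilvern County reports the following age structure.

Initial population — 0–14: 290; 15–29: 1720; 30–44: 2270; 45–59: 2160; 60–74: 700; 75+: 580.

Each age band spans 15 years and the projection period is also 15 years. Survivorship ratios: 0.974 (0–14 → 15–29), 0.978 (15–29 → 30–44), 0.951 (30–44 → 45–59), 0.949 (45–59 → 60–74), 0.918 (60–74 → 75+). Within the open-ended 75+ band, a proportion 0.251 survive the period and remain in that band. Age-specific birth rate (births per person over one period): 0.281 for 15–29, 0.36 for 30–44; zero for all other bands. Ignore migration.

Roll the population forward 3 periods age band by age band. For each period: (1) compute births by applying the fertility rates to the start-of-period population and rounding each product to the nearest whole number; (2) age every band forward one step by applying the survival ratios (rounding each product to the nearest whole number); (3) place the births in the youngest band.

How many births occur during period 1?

Call the groups 1 to 6, youngest first.
— Period 1 —
Births: 1720 * 0.281 = 483, 2270 * 0.36 = 817 → total 1300
Group 2: 290 * 0.974 = 282
Group 3: 1720 * 0.978 = 1682
Group 4: 2270 * 0.951 = 2159
Group 5: 2160 * 0.949 = 2050
Group 6: 700 * 0.918 + 580 * 0.251 = 643 + 146 = 789
→ [1300, 282, 1682, 2159, 2050, 789]

1300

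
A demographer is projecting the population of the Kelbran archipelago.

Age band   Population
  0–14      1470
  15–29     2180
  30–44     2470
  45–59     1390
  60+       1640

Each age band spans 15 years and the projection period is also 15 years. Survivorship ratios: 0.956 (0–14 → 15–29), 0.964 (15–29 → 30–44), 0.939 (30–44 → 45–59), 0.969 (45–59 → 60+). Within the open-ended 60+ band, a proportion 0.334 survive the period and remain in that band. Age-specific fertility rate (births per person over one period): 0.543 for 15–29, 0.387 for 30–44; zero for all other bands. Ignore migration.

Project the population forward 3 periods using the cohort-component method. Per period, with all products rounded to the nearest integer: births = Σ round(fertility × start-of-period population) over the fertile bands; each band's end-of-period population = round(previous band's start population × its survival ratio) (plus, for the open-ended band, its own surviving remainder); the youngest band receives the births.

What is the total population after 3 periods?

9260

[period 1]
Births: 2180 * 0.543 = 1184, 2470 * 0.387 = 956 → total 2140
15–29: 1470 * 0.956 = 1405
30–44: 2180 * 0.964 = 2102
45–59: 2470 * 0.939 = 2319
60+: 1390 * 0.969 + 1640 * 0.334 = 1347 + 548 = 1895
End of period: [2140, 1405, 2102, 2319, 1895]
[period 2]
Births: 1405 * 0.543 = 763, 2102 * 0.387 = 813 → total 1576
15–29: 2140 * 0.956 = 2046
30–44: 1405 * 0.964 = 1354
45–59: 2102 * 0.939 = 1974
60+: 2319 * 0.969 + 1895 * 0.334 = 2247 + 633 = 2880
End of period: [1576, 2046, 1354, 1974, 2880]
[period 3]
Births: 2046 * 0.543 = 1111, 1354 * 0.387 = 524 → total 1635
15–29: 1576 * 0.956 = 1507
30–44: 2046 * 0.964 = 1972
45–59: 1354 * 0.939 = 1271
60+: 1974 * 0.969 + 2880 * 0.334 = 1913 + 962 = 2875
End of period: [1635, 1507, 1972, 1271, 2875]
Total after period 3: 1635 + 1507 + 1972 + 1271 + 2875 = 9260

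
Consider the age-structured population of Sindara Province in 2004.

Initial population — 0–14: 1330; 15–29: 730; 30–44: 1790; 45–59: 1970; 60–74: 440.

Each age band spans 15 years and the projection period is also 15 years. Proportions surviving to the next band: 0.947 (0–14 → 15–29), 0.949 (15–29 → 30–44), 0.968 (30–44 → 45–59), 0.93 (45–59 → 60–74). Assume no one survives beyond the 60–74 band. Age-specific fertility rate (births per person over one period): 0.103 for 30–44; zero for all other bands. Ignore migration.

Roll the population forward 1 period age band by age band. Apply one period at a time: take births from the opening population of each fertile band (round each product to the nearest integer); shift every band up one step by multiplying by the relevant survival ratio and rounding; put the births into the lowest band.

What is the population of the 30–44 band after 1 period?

693

Period 1.
Births: 1790 × 0.103 = 184
15–29: 1330 × 0.947 = 1260
30–44: 730 × 0.949 = 693
45–59: 1790 × 0.968 = 1733
60–74: 1970 × 0.93 = 1832
→ [184, 1260, 693, 1733, 1832]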